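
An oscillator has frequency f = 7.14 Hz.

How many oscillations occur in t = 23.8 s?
n = f×t = 7.14×23.8 = 169.9 oscillations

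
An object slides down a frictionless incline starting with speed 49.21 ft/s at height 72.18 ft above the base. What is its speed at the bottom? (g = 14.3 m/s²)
½mv₀² + mgh = ½mv² → v = √(v₀² + 2gh) = √(15² + 2×14.3×22) = 29.23 m/s = 95.89 ft/s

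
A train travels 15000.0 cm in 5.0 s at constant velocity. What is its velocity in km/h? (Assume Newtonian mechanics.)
v = d/t (with unit conversion) = 108.0 km/h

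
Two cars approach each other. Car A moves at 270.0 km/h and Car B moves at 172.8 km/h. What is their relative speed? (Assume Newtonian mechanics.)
v_rel = v_A + v_B = 270.0 + 172.8 = 442.8 km/h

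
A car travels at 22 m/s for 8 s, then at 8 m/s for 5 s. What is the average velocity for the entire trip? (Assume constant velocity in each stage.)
d₁ = v₁t₁ = 22 × 8 = 176 m
d₂ = v₂t₂ = 8 × 5 = 40 m
d_total = 216 m, t_total = 13 s
v_avg = d_total/t_total = 216/13 = 16.62 m/s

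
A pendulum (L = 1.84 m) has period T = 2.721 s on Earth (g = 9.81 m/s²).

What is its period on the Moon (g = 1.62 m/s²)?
T = 2π√(L/g), so T_moon/T_earth = √(g_earth/g_moon)
T_moon = 2π√(1.84/1.62) = 6.696 s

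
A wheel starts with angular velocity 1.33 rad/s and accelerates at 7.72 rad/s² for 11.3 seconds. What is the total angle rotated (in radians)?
θ = ω₀t + ½αt² = 1.33×11.3 + ½×7.72×11.3² = 507.91 rad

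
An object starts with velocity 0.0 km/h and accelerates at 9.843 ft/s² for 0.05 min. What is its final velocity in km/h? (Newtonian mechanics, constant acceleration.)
v = v₀ + at (with unit conversion) = 32.4 km/h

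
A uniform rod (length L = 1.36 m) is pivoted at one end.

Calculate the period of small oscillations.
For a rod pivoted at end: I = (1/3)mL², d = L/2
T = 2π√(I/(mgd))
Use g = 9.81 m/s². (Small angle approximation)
I/m = (1/3)L² = 0.6165 m²; d = L/2 = 0.68 m
T = 2π√(I/(mgd)) = 2π√(0.6165/(9.81×0.68)) = 1.91 s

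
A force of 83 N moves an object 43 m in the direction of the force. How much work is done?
W = Fd = 83×43 = 3569.0 J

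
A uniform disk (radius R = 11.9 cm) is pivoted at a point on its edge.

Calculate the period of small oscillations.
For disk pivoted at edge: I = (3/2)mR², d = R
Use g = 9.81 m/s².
I/m = (3/2)R² = 0.02124 m²; d = R = 0.119 m
T = 2π√((3/2)R²/(gR)) = 2π√(3R/(2g)) = 0.8475 s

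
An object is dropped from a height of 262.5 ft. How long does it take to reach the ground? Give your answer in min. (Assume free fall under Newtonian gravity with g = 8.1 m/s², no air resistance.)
t = √(2h/g) (with unit conversion) = 0.07408 min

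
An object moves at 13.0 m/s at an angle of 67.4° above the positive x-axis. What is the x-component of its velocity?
vₓ = v cos(θ) = 13.0 × cos(67.4°) = 5.0 m/s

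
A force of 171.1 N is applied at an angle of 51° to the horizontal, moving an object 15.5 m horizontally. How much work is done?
W = Fd cosθ = 171.1×15.5×cos(51°) = 1669.0 J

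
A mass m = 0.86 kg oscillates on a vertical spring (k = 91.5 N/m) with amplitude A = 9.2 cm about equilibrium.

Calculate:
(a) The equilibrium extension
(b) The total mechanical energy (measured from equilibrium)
x_eq = mg/k = 0.86×9.81/91.5 = 0.0922 m = 9.22 cm
E = ½kA² = ½×91.5×(0.092)² = 0.3872 J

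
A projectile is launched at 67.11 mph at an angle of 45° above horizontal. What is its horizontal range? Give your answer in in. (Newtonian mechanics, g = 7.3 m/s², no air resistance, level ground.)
R = v₀² sin(2θ) / g (with unit conversion) = 4854.0 in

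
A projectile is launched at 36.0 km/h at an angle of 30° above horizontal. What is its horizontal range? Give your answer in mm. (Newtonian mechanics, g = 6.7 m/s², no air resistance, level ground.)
R = v₀² sin(2θ) / g (with unit conversion) = 12930.0 mm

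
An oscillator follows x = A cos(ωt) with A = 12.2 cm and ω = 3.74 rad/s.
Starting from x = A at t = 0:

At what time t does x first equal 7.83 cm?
cos(ωt) = x/A = 7.83/12.2 = 0.6418
ωt = arccos(0.6418) = 0.8739 rad
t = 0.8739/3.74 = 0.2337 s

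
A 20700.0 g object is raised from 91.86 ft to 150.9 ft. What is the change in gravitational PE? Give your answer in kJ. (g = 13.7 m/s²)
ΔPE = mg(h₂ − h₁) = 20.7 kg × 13.7 m/s² × (45.99 − 28) m = 5103 J = 5.103 kJ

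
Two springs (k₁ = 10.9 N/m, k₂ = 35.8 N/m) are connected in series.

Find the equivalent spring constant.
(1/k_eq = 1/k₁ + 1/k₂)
1/k_eq = 1/10.9 + 1/35.8 = 0.11968; k_eq = 8.356 N/m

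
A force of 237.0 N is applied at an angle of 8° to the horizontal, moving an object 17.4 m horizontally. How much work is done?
W = Fd cosθ = 237.0×17.4×cos(8°) = 4083.7 J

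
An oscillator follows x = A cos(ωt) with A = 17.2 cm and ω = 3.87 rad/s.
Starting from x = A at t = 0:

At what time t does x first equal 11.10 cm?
cos(ωt) = x/A = 11.1/17.2 = 0.6453
ωt = arccos(0.6453) = 0.8693 rad
t = 0.8693/3.87 = 0.2246 s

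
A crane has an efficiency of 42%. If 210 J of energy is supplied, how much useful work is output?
W_out = η × W_in = 0.42 × 210 = 88.2 J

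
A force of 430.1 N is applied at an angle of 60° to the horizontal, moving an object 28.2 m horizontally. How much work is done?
W = Fd cosθ = 430.1×28.2×cos(60°) = 6064.4 J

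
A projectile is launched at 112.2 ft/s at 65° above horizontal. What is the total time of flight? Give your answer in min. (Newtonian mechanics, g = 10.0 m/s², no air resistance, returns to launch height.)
T = 2v₀sin(θ)/g (with unit conversion) = 0.1033 min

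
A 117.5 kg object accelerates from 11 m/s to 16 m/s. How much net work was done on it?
W_net = ΔKE = ½m(v₂² − v₁²) = ½×117.5×(16² − 11²) = 7931.25 J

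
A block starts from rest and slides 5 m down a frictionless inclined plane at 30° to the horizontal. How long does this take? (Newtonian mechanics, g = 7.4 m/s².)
a = g sin(θ) = 7.4 × sin(30°) = 3.7 m/s²
t = √(2d/a) = √(2 × 5 / 3.7) = 1.64 s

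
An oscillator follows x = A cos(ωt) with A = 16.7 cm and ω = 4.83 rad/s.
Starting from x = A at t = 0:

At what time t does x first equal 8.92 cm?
cos(ωt) = x/A = 8.92/16.7 = 0.5341
ωt = arccos(0.5341) = 1.007 rad
t = 1.007/4.83 = 0.2086 s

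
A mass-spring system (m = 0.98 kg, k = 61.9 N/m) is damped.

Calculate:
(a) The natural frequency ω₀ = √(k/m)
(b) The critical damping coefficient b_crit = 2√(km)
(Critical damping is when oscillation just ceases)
ω₀ = √(k/m) = √(61.9/0.98) = 7.948 rad/s
b_crit = 2√(km) = 2√(61.9×0.98) = 15.58 kg/s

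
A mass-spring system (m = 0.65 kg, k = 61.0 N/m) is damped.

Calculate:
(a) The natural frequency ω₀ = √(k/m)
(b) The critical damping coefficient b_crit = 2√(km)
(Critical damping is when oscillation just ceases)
ω₀ = √(k/m) = √(61.0/0.65) = 9.687 rad/s
b_crit = 2√(km) = 2√(61.0×0.65) = 12.59 kg/s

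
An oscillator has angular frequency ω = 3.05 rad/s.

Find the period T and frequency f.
T = 2π/ω = 2π/3.05 = 2.06 s; f = ω/2π = 0.4854 Hz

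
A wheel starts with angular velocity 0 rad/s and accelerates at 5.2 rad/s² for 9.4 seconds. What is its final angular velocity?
ω = ω₀ + αt = 0 + 5.2 × 9.4 = 48.88 rad/s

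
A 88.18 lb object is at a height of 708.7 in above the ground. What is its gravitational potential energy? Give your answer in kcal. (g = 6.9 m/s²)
PE = mgh = 40 kg × 6.9 m/s² × 18 m = 4968 J = 1.187 kcal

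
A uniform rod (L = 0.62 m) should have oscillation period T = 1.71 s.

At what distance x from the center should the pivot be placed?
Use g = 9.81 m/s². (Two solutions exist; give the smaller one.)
T = 2π√((L²/12 + x²)/(gx)). Let c = T²g/(4π²) = 0.7266.
x² − cx + L²/12 = 0 → x = (c − √(c² − L²/3))/2 = 0.04714 m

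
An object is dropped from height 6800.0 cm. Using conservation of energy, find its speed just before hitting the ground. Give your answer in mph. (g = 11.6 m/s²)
mgh = ½mv² → v = √(2gh) = √(2×11.6×68) = 39.72 m/s = 88.85 mph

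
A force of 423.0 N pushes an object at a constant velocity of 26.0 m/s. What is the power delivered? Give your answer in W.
P = Fv = 423 N × 26 m/s = 1.1e+04 W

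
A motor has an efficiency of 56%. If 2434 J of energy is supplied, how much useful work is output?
W_out = η × W_in = 0.56 × 2434 = 1363.0 J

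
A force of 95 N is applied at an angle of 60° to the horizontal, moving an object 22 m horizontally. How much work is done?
W = Fd cosθ = 95×22×cos(60°) = 1045.0 J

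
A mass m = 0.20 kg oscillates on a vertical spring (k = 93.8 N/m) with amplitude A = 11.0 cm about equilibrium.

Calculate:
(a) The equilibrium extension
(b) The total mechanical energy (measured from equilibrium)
x_eq = mg/k = 0.2×9.81/93.8 = 0.02092 m = 2.092 cm
E = ½kA² = ½×93.8×(0.11)² = 0.5675 J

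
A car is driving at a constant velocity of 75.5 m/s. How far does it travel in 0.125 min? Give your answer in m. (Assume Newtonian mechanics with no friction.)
d = vt (with unit conversion) = 566.2 m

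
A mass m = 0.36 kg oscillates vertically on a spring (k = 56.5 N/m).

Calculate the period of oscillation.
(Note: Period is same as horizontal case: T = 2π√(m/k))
T = 2π√(m/k) = 2π√(0.36/56.5) = 0.5015 s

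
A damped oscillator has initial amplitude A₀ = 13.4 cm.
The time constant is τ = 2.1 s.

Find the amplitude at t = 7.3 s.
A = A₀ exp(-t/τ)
A = A₀ exp(−t/τ) = 13.4×exp(−7.3/2.1) = 0.4144 cm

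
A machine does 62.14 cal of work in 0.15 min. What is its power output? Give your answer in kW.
P = W/t = 260 J / 9 s = 28.89 W = 0.02889 kW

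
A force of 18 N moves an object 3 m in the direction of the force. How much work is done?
W = Fd = 18×3 = 54.0 J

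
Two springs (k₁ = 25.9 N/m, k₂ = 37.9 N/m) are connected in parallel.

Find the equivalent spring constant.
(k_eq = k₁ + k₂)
k_eq = k₁ + k₂ = 25.9 + 37.9 = 63.8 N/m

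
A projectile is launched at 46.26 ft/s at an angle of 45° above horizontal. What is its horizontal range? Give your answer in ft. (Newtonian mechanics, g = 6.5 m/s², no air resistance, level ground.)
R = v₀² sin(2θ) / g (with unit conversion) = 100.3 ft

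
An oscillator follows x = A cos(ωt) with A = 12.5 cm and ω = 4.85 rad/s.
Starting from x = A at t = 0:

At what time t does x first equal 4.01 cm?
cos(ωt) = x/A = 4.01/12.5 = 0.3208
ωt = arccos(0.3208) = 1.244 rad
t = 1.244/4.85 = 0.2565 s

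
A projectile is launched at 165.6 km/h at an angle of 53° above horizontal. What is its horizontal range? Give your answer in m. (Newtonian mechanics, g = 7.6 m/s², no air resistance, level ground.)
R = v₀² sin(2θ) / g (with unit conversion) = 267.6 m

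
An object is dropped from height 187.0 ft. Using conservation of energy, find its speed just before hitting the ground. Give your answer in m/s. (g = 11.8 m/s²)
mgh = ½mv² → v = √(2gh) = √(2×11.8×57) = 36.68 m/s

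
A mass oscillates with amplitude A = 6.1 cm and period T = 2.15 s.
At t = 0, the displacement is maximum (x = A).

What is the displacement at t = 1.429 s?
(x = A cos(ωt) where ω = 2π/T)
ω = 2π/T = 2π/2.15 = 2.922 rad/s
x = A cos(ωt) = 6.1×cos(2.922×1.429) = -3.117 cm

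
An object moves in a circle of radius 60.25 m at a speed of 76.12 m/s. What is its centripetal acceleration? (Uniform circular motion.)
a_c = v²/r = 76.12²/60.25 = 5794.25/60.25 = 96.17 m/s²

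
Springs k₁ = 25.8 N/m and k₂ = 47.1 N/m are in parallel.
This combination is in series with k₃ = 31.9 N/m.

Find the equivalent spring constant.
k₁₂ = k₁ + k₂ = 72.9 N/m (parallel)
1/k_eq = 1/k₁₂ + 1/k₃ → k_eq = 22.19 N/m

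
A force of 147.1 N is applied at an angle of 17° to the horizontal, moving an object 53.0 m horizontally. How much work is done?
W = Fd cosθ = 147.1×53.0×cos(17°) = 7455.6 J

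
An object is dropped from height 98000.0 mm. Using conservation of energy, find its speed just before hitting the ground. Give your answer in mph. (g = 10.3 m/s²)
mgh = ½mv² → v = √(2gh) = √(2×10.3×98) = 44.93 m/s = 100.5 mph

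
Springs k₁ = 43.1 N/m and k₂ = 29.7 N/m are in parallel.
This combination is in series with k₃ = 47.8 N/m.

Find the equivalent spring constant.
k₁₂ = k₁ + k₂ = 72.8 N/m (parallel)
1/k_eq = 1/k₁₂ + 1/k₃ → k_eq = 28.85 N/m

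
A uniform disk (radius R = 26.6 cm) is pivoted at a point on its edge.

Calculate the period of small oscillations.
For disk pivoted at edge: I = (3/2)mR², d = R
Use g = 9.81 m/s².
I/m = (3/2)R² = 0.1061 m²; d = R = 0.266 m
T = 2π√((3/2)R²/(gR)) = 2π√(3R/(2g)) = 1.267 s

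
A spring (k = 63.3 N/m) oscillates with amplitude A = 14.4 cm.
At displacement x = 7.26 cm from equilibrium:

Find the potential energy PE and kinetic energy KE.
E_total = ½kA² = ½×63.3×(0.144)² = 0.6563 J
PE = ½kx² = ½×63.3×(0.0726)² = 0.1668 J
KE = E_total − PE = 0.4895 J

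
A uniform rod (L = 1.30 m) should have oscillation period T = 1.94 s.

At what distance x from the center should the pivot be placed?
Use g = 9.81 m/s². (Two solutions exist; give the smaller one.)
T = 2π√((L²/12 + x²)/(gx)). Let c = T²g/(4π²) = 0.9352.
x² − cx + L²/12 = 0 → x = (c − √(c² − L²/3))/2 = 0.1886 m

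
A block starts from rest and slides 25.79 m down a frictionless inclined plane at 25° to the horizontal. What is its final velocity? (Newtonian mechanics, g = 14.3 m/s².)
a = g sin(θ) = 14.3 × sin(25°) = 6.04 m/s²
v = √(2ad) = √(2 × 6.04 × 25.79) = 17.66 m/s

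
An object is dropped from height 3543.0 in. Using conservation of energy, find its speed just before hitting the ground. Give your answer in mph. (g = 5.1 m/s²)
mgh = ½mv² → v = √(2gh) = √(2×5.1×89.99) = 30.3 m/s = 67.77 mph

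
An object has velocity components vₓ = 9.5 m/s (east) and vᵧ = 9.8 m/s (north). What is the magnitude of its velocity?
|v| = √(vₓ² + vᵧ²) = √(9.5² + 9.8²) = √(186.29) = 13.65 m/s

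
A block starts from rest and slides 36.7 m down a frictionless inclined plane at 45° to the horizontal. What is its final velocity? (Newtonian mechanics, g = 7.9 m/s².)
a = g sin(θ) = 7.9 × sin(45°) = 5.59 m/s²
v = √(2ad) = √(2 × 5.59 × 36.7) = 20.25 m/s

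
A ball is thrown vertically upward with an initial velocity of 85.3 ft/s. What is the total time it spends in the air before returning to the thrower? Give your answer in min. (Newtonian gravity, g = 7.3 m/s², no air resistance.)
t_total = 2v₀/g (with unit conversion) = 0.1187 min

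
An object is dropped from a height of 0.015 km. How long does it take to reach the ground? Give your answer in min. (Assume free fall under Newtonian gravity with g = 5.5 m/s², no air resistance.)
t = √(2h/g) (with unit conversion) = 0.03892 min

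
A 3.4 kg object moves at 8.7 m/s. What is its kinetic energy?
KE = ½mv² = ½×3.4×8.7² = 128.673 J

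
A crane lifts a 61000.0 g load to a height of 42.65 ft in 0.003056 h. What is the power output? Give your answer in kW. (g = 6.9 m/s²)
W = mgh = 61×6.9×13 = 5472 J
P = W/t = 5472/11 = 497.3 W = 0.4973 kW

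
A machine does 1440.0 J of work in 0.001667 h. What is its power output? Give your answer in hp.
P = W/t = 1440 J / 6.001 s = 240 W = 0.3218 hp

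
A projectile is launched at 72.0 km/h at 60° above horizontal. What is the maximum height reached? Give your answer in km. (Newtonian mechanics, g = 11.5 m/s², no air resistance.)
H = v₀²sin²(θ)/(2g) (with unit conversion) = 0.01304 km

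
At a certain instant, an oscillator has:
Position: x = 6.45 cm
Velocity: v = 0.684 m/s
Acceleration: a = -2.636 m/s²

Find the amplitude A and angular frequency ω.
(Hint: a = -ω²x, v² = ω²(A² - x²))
a = −ω²x → ω = √(|a|/x) = √(2.636/0.0645) = 6.393 rad/s
v² = ω²(A² − x²) → A = √(x² + v²/ω²) = √(0.0645² + 0.684²/6.393²) = 0.1249 m = 12.49 cm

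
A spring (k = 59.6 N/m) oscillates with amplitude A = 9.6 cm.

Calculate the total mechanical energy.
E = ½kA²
E = ½kA² = ½×59.6×(0.096)² = 0.2746 J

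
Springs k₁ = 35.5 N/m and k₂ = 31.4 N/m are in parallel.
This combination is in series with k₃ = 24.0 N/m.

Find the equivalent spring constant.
k₁₂ = k₁ + k₂ = 66.9 N/m (parallel)
1/k_eq = 1/k₁₂ + 1/k₃ → k_eq = 17.66 N/m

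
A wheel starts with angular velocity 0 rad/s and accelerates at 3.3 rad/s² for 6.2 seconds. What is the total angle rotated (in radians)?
θ = ω₀t + ½αt² = 0×6.2 + ½×3.3×6.2² = 63.43 rad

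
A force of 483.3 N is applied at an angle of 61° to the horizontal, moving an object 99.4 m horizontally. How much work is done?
W = Fd cosθ = 483.3×99.4×cos(61°) = 23290.0 J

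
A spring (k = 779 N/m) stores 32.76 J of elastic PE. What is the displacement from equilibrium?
PE = ½kx² → x = √(2PE/k) = √(2×32.76/779) = 0.29 m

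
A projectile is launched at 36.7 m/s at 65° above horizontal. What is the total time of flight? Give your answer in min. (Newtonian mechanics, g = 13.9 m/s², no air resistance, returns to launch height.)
T = 2v₀sin(θ)/g (with unit conversion) = 0.07976 min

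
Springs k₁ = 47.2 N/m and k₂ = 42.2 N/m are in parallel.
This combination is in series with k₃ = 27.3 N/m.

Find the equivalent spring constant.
k₁₂ = k₁ + k₂ = 89.4 N/m (parallel)
1/k_eq = 1/k₁₂ + 1/k₃ → k_eq = 20.91 N/m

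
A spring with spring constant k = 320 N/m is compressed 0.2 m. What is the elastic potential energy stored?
PE = ½kx² = ½×320×0.2² = 6.4 J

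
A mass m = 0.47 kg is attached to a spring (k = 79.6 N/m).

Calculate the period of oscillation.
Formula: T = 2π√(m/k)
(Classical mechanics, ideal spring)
T = 2π√(m/k) = 2π√(0.47/79.6) = 0.4828 s; f = 1/T = 2.071 Hz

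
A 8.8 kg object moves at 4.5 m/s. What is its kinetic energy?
KE = ½mv² = ½×8.8×4.5² = 89.1 J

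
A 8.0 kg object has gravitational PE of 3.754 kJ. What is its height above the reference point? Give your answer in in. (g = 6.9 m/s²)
PE = mgh → h = PE/(mg) = 3754 J / (8 kg × 6.9 m/s²) = 68.01 m = 2677.0 in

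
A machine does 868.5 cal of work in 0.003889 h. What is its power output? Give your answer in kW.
P = W/t = 3634 J / 14 s = 259.6 W = 0.2596 kW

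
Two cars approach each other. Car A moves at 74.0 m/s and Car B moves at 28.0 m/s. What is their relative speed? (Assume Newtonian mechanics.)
v_rel = v_A + v_B = 74.0 + 28.0 = 102.0 m/s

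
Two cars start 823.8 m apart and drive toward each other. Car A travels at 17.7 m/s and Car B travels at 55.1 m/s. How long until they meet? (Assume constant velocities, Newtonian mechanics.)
Combined speed: v_combined = 17.7 + 55.1 = 72.8 m/s
Time to meet: t = d/72.8 = 823.8/72.8 = 11.32 s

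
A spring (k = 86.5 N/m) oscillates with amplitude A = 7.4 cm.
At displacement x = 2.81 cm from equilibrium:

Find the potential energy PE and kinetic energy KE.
E_total = ½kA² = ½×86.5×(0.074)² = 0.2368 J
PE = ½kx² = ½×86.5×(0.0281)² = 0.03415 J
KE = E_total − PE = 0.2027 J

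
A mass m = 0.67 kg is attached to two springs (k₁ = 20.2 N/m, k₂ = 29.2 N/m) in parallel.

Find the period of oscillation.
k_eq = k₁+k₂ = 49.4 N/m
T = 2π√(m/k_eq) = 2π√(0.67/49.4) = 0.7317 s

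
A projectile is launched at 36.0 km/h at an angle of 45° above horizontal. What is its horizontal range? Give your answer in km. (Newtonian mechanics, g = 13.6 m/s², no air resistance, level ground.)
R = v₀² sin(2θ) / g (with unit conversion) = 0.007353 km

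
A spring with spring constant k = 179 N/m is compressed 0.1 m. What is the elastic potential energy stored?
PE = ½kx² = ½×179×0.1² = 0.895 J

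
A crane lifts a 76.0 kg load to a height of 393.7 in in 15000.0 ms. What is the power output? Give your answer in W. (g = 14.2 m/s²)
W = mgh = 76×14.2×10 = 1.079e+04 J
P = W/t = 1.079e+04/15 = 719.5 W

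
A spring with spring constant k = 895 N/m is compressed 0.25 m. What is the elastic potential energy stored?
PE = ½kx² = ½×895×0.25² = 27.97 J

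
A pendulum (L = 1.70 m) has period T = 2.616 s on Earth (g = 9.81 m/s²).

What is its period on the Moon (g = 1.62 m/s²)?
T = 2π√(L/g), so T_moon/T_earth = √(g_earth/g_moon)
T_moon = 2π√(1.7/1.62) = 6.436 s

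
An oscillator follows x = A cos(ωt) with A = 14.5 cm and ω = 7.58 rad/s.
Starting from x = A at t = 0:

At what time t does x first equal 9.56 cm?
cos(ωt) = x/A = 9.56/14.5 = 0.6593
ωt = arccos(0.6593) = 0.8509 rad
t = 0.8509/7.58 = 0.1123 s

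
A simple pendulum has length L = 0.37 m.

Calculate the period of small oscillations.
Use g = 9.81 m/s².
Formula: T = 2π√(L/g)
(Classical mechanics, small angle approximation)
T = 2π√(L/g) = 2π√(0.37/9.81) = 1.22 s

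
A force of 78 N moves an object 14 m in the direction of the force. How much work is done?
W = Fd = 78×14 = 1092.0 J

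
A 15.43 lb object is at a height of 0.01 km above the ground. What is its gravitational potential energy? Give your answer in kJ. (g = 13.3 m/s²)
PE = mgh = 6.999 kg × 13.3 m/s² × 10 m = 930.9 J = 0.9309 kJ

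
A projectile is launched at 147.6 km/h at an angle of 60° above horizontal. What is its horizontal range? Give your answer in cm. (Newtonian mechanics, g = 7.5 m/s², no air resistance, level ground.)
R = v₀² sin(2θ) / g (with unit conversion) = 19410.0 cm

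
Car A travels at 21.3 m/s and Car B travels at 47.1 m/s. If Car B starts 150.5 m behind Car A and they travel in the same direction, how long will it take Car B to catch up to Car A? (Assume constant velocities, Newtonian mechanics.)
Relative speed: v_rel = 47.1 - 21.3 = 25.8 m/s
Time to catch: t = d₀/v_rel = 150.5/25.8 = 5.83 s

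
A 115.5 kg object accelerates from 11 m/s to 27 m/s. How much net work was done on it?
W_net = ΔKE = ½m(v₂² − v₁²) = ½×115.5×(27² − 11²) = 35112.0 J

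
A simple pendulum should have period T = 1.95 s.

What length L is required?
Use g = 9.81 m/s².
T = 2π√(L/g) → L = g(T/2π)² = 9.81×(1.95/2π)² = 0.9449 m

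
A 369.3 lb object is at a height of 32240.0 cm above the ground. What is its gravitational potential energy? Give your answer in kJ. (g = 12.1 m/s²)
PE = mgh = 167.5 kg × 12.1 m/s² × 322.4 m = 6.535e+05 J = 653.5 kJ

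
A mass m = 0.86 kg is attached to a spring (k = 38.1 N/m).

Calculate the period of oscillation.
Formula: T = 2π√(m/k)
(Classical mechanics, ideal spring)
T = 2π√(m/k) = 2π√(0.86/38.1) = 0.944 s; f = 1/T = 1.059 Hz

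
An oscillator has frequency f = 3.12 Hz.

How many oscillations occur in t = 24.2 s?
n = f×t = 3.12×24.2 = 75.5 oscillations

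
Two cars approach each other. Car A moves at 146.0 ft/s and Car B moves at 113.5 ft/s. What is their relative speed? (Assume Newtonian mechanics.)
v_rel = v_A + v_B = 146.0 + 113.5 = 259.5 ft/s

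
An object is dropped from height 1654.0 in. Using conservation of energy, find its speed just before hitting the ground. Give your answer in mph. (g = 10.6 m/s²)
mgh = ½mv² → v = √(2gh) = √(2×10.6×42.01) = 29.84 m/s = 66.76 mph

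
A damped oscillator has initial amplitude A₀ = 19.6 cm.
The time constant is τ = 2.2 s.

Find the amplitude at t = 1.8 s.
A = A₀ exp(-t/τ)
A = A₀ exp(−t/τ) = 19.6×exp(−1.8/2.2) = 8.648 cm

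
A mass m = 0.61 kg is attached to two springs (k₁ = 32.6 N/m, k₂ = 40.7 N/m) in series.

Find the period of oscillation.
k_eq = k₁k₂/(k₁+k₂) = 18.1 N/m
T = 2π√(m/k_eq) = 2π√(0.61/18.1) = 1.153 s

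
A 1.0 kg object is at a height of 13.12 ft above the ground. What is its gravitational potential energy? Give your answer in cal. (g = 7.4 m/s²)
PE = mgh = 1 kg × 7.4 m/s² × 3.999 m = 29.59 J = 7.073 cal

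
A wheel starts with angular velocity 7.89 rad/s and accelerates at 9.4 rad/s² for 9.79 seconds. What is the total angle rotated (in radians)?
θ = ω₀t + ½αt² = 7.89×9.79 + ½×9.4×9.79² = 527.71 rad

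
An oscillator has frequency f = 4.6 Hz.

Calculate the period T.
T = 1/f = 1/4.6 = 0.2174 s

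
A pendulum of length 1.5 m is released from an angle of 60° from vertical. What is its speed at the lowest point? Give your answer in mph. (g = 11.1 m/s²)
h = L(1 − cosθ) = 1.5×(1 − cos60°) = 0.75 m
v = √(2gh) = √(2×11.1×0.75) = 4.08 m/s = 9.128 mph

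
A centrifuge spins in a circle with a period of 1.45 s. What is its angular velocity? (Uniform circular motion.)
ω = 2π/T = 2π/1.45 = 4.3332 rad/s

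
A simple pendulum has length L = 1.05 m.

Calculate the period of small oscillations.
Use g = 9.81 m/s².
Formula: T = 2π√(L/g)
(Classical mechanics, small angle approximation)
T = 2π√(L/g) = 2π√(1.05/9.81) = 2.056 s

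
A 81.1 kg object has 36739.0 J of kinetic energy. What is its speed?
KE = ½mv² → v = √(2KE/m) = √(2×36739.0/81.1) = 30.1 m/s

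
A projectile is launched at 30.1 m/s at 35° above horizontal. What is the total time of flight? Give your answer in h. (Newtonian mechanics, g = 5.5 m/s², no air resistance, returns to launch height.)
T = 2v₀sin(θ)/g (with unit conversion) = 0.001744 h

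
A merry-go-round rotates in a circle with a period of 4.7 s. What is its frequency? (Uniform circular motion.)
f = 1/T = 1/4.7 = 0.2128 Hz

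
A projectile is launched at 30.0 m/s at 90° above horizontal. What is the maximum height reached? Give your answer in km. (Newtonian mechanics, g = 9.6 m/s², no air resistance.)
H = v₀²sin²(θ)/(2g) (with unit conversion) = 0.04688 km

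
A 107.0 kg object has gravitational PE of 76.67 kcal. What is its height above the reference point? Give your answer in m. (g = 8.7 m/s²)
PE = mgh → h = PE/(mg) = 3.208e+05 J / (107 kg × 8.7 m/s²) = 344.6 m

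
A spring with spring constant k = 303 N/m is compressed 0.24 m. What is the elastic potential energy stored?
PE = ½kx² = ½×303×0.24² = 8.726 J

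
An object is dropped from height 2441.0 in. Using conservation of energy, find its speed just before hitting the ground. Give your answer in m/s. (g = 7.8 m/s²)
mgh = ½mv² → v = √(2gh) = √(2×7.8×62) = 31.1 m/s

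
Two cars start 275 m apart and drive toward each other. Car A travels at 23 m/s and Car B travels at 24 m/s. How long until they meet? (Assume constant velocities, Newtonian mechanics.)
Combined speed: v_combined = 23 + 24 = 47 m/s
Time to meet: t = d/47 = 275/47 = 5.85 s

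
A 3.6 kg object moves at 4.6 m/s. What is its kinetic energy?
KE = ½mv² = ½×3.6×4.6² = 38.088 J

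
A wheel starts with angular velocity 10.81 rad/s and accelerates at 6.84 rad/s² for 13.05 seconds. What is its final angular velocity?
ω = ω₀ + αt = 10.81 + 6.84 × 13.05 = 100.07 rad/s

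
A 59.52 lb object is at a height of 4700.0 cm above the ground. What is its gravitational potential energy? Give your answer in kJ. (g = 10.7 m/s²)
PE = mgh = 27 kg × 10.7 m/s² × 47 m = 1.358e+04 J = 13.58 kJ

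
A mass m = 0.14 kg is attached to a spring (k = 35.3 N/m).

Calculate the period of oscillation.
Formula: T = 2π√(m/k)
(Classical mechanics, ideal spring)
T = 2π√(m/k) = 2π√(0.14/35.3) = 0.3957 s; f = 1/T = 2.527 Hz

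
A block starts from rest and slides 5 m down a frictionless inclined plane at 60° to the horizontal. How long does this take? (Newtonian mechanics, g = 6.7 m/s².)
a = g sin(θ) = 6.7 × sin(60°) = 5.8 m/s²
t = √(2d/a) = √(2 × 5 / 5.8) = 1.31 s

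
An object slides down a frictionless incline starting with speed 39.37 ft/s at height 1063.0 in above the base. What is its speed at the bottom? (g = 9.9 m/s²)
½mv₀² + mgh = ½mv² → v = √(v₀² + 2gh) = √(12² + 2×9.9×27) = 26.05 m/s = 85.47 ft/s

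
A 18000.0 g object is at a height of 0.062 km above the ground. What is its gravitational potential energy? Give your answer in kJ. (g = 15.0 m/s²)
PE = mgh = 18 kg × 15.0 m/s² × 62 m = 1.674e+04 J = 16.74 kJ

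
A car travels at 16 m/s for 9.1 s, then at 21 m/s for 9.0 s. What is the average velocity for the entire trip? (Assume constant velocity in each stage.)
d₁ = v₁t₁ = 16 × 9.1 = 145.6 m
d₂ = v₂t₂ = 21 × 9.0 = 189 m
d_total = 334.6 m, t_total = 18.1 s
v_avg = d_total/t_total = 334.6/18.1 = 18.49 m/s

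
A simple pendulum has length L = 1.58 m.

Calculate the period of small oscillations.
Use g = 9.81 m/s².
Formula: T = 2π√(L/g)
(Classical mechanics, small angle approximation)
T = 2π√(L/g) = 2π√(1.58/9.81) = 2.522 s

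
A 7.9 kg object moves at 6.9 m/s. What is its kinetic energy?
KE = ½mv² = ½×7.9×6.9² = 188.0595 J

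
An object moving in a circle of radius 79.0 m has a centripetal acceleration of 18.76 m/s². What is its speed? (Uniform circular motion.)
v = √(a_c × r) = √(18.76 × 79.0) = 38.5 m/s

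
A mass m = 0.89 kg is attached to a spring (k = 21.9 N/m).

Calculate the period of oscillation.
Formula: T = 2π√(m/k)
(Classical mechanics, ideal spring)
T = 2π√(m/k) = 2π√(0.89/21.9) = 1.267 s; f = 1/T = 0.7895 Hz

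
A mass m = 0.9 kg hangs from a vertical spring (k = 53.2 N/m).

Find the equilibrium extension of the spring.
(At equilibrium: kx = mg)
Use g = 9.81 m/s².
x_eq = mg/k = 0.9×9.81/53.2 = 0.166 m = 16.6 cm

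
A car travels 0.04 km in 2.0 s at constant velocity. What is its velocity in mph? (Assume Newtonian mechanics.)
v = d/t (with unit conversion) = 44.74 mph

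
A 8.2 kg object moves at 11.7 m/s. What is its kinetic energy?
KE = ½mv² = ½×8.2×11.7² = 561.249 J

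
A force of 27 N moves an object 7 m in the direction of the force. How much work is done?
W = Fd = 27×7 = 189.0 J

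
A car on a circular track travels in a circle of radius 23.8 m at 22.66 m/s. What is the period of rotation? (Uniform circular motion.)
T = 2πr/v = 2π×23.8/22.66 = 6.6 s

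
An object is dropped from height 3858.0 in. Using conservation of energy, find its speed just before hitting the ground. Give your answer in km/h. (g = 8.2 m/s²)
mgh = ½mv² → v = √(2gh) = √(2×8.2×97.99) = 40.09 m/s = 144.3 km/h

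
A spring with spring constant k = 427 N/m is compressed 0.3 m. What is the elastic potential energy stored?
PE = ½kx² = ½×427×0.3² = 19.21 J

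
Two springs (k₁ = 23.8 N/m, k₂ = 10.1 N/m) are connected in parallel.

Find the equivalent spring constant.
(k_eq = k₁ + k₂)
k_eq = k₁ + k₂ = 23.8 + 10.1 = 33.9 N/m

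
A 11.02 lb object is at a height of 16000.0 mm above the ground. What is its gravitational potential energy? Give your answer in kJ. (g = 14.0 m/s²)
PE = mgh = 4.999 kg × 14.0 m/s² × 16 m = 1120 J = 1.12 kJ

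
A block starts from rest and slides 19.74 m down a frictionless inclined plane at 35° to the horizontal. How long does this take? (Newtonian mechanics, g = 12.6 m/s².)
a = g sin(θ) = 12.6 × sin(35°) = 7.23 m/s²
t = √(2d/a) = √(2 × 19.74 / 7.23) = 2.34 s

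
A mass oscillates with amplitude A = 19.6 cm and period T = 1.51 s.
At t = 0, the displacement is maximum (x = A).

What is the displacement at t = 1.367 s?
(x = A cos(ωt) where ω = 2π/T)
ω = 2π/T = 2π/1.51 = 4.161 rad/s
x = A cos(ωt) = 19.6×cos(4.161×1.367) = 16.23 cm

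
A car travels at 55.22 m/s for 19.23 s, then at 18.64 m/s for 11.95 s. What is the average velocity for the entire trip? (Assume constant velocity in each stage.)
d₁ = v₁t₁ = 55.22 × 19.23 = 1061.88 m
d₂ = v₂t₂ = 18.64 × 11.95 = 222.748 m
d_total = 1284.63 m, t_total = 31.18 s
v_avg = d_total/t_total = 1284.63/31.18 = 41.2 m/s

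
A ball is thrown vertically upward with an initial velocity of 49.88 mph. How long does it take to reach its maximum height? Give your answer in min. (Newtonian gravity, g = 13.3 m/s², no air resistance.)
t_up = v₀/g (with unit conversion) = 0.02794 min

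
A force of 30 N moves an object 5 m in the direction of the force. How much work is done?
W = Fd = 30×5 = 150.0 J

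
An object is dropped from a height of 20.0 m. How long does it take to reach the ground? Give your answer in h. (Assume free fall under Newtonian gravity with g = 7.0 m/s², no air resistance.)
t = √(2h/g) (with unit conversion) = 0.000664 h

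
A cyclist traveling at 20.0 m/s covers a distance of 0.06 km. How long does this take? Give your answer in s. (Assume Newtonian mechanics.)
t = d/v (with unit conversion) = 3.0 s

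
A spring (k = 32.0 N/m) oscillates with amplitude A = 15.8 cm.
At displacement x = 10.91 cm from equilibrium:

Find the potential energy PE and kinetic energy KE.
E_total = ½kA² = ½×32.0×(0.158)² = 0.3994 J
PE = ½kx² = ½×32.0×(0.1091)² = 0.1904 J
KE = E_total − PE = 0.209 J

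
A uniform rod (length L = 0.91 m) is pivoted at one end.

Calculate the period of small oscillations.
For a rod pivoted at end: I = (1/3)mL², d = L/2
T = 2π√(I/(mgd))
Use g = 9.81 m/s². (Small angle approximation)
I/m = (1/3)L² = 0.276 m²; d = L/2 = 0.455 m
T = 2π√(I/(mgd)) = 2π√(0.276/(9.81×0.455)) = 1.563 s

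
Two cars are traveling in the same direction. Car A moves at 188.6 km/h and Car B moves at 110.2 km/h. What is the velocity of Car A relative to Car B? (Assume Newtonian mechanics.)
v_rel = v_A - v_B = 188.6 - 110.2 = 78.4 km/h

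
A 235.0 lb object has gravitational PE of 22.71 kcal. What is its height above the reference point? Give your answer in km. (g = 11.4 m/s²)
PE = mgh → h = PE/(mg) = 9.502e+04 J / (106.6 kg × 11.4 m/s²) = 78.19 m = 0.07819 km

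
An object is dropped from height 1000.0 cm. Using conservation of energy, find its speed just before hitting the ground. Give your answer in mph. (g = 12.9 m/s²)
mgh = ½mv² → v = √(2gh) = √(2×12.9×10) = 16.06 m/s = 35.93 mph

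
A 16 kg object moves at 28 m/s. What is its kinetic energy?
KE = ½mv² = ½×16×28² = 6272.0 J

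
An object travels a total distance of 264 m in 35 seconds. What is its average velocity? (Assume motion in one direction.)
v_avg = Δd / Δt = 264 / 35 = 7.54 m/s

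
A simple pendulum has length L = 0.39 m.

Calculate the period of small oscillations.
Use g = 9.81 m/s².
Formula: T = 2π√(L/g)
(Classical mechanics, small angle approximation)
T = 2π√(L/g) = 2π√(0.39/9.81) = 1.253 s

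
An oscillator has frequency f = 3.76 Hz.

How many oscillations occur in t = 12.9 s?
n = f×t = 3.76×12.9 = 48.5 oscillations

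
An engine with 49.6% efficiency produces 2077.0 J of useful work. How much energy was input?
W_in = W_out/η = 2077.0/0.496 = 4187.5 J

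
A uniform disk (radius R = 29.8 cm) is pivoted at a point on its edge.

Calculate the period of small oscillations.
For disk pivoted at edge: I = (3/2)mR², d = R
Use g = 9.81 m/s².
I/m = (3/2)R² = 0.1332 m²; d = R = 0.298 m
T = 2π√((3/2)R²/(gR)) = 2π√(3R/(2g)) = 1.341 s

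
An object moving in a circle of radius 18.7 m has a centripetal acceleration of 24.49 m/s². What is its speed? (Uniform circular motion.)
v = √(a_c × r) = √(24.49 × 18.7) = 21.4 m/s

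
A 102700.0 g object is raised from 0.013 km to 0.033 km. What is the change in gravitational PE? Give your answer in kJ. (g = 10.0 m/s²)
ΔPE = mg(h₂ − h₁) = 102.7 kg × 10.0 m/s² × (33 − 13) m = 2.054e+04 J = 20.54 kJ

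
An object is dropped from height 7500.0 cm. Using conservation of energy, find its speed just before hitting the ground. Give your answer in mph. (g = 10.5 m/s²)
mgh = ½mv² → v = √(2gh) = √(2×10.5×75) = 39.69 m/s = 88.78 mph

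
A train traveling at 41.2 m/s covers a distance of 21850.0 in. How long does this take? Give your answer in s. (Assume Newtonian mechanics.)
t = d/v (with unit conversion) = 13.47 s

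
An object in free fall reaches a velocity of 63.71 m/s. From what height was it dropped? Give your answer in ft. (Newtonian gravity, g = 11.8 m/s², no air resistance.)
h = v²/(2g) (with unit conversion) = 564.3 ft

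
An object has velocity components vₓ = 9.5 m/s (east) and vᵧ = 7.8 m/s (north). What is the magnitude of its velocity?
|v| = √(vₓ² + vᵧ²) = √(9.5² + 7.8²) = √(151.09) = 12.29 m/s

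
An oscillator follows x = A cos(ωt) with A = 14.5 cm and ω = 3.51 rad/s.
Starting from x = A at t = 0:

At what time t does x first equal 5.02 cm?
cos(ωt) = x/A = 5.02/14.5 = 0.3462
ωt = arccos(0.3462) = 1.217 rad
t = 1.217/3.51 = 0.3468 s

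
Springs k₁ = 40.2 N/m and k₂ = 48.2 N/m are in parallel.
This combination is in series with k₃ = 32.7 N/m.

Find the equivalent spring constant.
k₁₂ = k₁ + k₂ = 88.4 N/m (parallel)
1/k_eq = 1/k₁₂ + 1/k₃ → k_eq = 23.87 N/m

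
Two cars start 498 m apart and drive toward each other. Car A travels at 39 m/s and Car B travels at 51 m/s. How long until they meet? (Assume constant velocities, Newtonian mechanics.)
Combined speed: v_combined = 39 + 51 = 90 m/s
Time to meet: t = d/90 = 498/90 = 5.53 s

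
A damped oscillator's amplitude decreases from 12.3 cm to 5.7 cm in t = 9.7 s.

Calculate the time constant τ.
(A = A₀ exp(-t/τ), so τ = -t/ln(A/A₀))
A/A₀ = 5.7/12.3 = 0.4634; ln(A/A₀) = -0.7691
τ = −t/ln(A/A₀) = −9.7/-0.7691 = 12.61 s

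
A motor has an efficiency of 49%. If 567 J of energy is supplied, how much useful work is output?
W_out = η × W_in = 0.49 × 567 = 277.83 J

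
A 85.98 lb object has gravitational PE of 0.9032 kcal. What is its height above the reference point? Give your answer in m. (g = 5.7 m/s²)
PE = mgh → h = PE/(mg) = 3779 J / (39 kg × 5.7 m/s²) = 17 m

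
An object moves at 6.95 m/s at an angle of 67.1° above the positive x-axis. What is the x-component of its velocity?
vₓ = v cos(θ) = 6.95 × cos(67.1°) = 2.7 m/s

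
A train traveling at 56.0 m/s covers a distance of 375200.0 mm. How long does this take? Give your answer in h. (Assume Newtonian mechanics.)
t = d/v (with unit conversion) = 0.001861 h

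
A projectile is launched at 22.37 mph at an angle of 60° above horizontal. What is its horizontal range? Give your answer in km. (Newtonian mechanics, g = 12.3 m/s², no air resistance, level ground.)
R = v₀² sin(2θ) / g (with unit conversion) = 0.007041 km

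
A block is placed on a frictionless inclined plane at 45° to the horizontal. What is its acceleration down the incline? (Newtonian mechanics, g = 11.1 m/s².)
a = g sin(θ) = 11.1 × sin(45°) = 11.1 × 0.7071 = 7.85 m/s²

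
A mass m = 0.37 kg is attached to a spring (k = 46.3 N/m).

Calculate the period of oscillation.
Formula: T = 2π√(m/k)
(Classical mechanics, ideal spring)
T = 2π√(m/k) = 2π√(0.37/46.3) = 0.5617 s; f = 1/T = 1.78 Hz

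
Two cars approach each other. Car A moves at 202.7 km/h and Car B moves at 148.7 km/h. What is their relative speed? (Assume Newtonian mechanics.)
v_rel = v_A + v_B = 202.7 + 148.7 = 351.4 km/h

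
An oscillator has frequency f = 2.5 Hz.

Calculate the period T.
T = 1/f = 1/2.5 = 0.4 s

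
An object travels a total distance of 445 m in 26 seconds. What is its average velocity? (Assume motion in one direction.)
v_avg = Δd / Δt = 445 / 26 = 17.12 m/s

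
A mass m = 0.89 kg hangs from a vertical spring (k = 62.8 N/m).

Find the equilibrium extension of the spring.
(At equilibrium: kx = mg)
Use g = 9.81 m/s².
x_eq = mg/k = 0.89×9.81/62.8 = 0.139 m = 13.9 cm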